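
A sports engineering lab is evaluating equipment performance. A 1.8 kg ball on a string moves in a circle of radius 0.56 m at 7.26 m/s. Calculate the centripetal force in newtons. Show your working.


Fc = m * v^2 / r
v^2 = 7.26^2 = 52.7076
Fc = 1.8 * 52.7076 / 0.56
Fc = 94.8737 / 0.56 = 169.4173 N

169.4173 N


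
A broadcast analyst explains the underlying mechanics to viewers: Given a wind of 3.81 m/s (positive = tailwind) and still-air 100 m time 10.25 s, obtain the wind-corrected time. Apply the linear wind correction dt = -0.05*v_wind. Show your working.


dt = -0.05 * v_wind = -0.05 * 3.81 = -0.1905 s
t_corrected = t_still + dt = 10.25 + (-0.1905)
t_corrected = 10.0595 s

10.0595 s


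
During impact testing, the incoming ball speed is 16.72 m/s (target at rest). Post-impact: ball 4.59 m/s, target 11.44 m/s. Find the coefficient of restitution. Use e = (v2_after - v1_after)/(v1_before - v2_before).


e = (v2_after - v1_after) / (v1_before - v2_before)
Numerator = 11.44 - 4.59 = 6.85
Denominator = 16.72 - 0 = 16.72
e = 6.85 / 16.72 = 0.4097

0.4097


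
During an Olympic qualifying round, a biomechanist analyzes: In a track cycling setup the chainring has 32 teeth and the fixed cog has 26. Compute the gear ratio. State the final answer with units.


GR = front_teeth / rear_teeth
GR = 32 / 26
GR = 1.2308

1.2308


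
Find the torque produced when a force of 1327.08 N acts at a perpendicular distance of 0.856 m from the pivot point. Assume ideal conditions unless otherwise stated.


tau = F * d
tau = 1327.08 * 0.856
tau = 1135.9805 N*m

1135.9805 N*m


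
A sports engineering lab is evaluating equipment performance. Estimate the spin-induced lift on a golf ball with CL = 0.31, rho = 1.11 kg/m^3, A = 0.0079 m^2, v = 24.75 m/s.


FM = 0.5 * CL * rho * A * v^2
FM = 0.5 * 0.31 * 1.11 * 0.0079 * 24.75^2
v^2 = 612.5625
FM = 0.5 * 0.31 * 1.11 * 0.0079 * 612.5625 = 0.8326 N

0.8326 N


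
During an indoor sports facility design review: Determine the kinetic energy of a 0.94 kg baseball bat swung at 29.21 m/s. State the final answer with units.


KE = 0.5 * m * v^2
KE = 0.5 * 0.94 * 29.21^2
KE = 0.5 * 0.94 * 853.2241 = 401.0153 J

401.0153 J


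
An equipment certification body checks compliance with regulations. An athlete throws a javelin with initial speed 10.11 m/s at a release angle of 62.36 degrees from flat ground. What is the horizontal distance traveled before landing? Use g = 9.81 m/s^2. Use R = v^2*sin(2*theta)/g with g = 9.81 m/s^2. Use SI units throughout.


R = v^2 * sin(2*theta) / g
Convert angle to radians: theta = 62.36 deg = 1.0884 rad
sin(2*theta) = sin(2.1768) = 0.8219
R = 10.11^2 * 0.8219 / 9.81
R = 102.2121 * 0.8219 / 9.81 = 8.564 m

8.564 m


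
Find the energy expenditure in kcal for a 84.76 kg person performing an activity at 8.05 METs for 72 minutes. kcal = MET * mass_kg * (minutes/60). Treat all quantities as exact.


kcal = MET * mass * time_hr
Convert time: 72 min = 1.2 hr
kcal = 8.05 * 84.76 * 1.2
kcal = 818.7816 kcal

818.7816 kcal


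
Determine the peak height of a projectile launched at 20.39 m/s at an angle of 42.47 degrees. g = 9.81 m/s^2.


H = (v*sin(theta))^2 / (2*g)
vy = v*sin(theta) = 20.39 * sin(42.47 deg) = 13.7674 m/s
H = vy^2 / (2*g) = 189.5416 / (2*9.81)
H = 189.5416 / 19.62 = 9.6606 m

9.6606 m


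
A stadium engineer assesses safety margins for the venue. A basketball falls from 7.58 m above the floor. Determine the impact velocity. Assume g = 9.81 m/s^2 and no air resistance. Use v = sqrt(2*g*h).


v = sqrt(2 * g * h)
v = sqrt(2 * 9.81 * 7.58)
v = sqrt(148.7196) = 12.1951 m/s

12.1951 m/s


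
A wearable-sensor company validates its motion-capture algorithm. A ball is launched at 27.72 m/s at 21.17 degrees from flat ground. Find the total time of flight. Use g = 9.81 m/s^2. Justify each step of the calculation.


T = 2*v*sin(theta)/g
sin(theta) = sin(21.17 deg) = 0.3611
T = 2*27.72*0.3611 / 9.81
T = 20.0214 / 9.81 = 2.0409 s

2.0409 s


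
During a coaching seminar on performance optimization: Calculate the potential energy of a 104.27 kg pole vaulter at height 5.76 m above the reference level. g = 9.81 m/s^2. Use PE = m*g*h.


PE = m * g * h
PE = 104.27 * 9.81 * 5.76
PE = 1022.8887 * 5.76 = 5891.8389 J

5891.8389 J


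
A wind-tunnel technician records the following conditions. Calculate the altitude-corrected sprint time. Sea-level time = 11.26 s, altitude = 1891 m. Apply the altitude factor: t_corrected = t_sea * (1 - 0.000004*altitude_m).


Correction factor = 1 - 0.000004 * 1891 = 0.992436
t_corrected = t_sea * factor = 11.26 * 0.992436
t_corrected = 11.1748 s

11.1748 s


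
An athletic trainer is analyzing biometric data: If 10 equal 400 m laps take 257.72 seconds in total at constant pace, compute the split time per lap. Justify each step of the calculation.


Split time = total_time / n_laps = 257.72 / 10
Split time = 25.772 s per lap

25.772 s


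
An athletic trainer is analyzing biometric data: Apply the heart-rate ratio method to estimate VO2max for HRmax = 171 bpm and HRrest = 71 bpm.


VO2max = 15.3 * HRmax / HRrest
VO2max = 15.3 * 171 / 71
VO2max = 2616.3 / 71 = 36.8493 mL/kg/min

36.8493 mL/kg/min


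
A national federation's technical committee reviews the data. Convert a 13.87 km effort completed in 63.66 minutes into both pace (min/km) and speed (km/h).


Pace = time / distance = 63.66 min / 13.87 km = 4.5898 min/km
Speed = distance / time_in_hours = 13.87 / 1.061 hr
Speed = 13.0726 km/h

4.5898 min/km, 13.0726 km/h


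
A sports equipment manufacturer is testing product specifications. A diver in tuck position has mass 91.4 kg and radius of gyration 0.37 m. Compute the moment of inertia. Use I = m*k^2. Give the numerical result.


I = m * k^2
I = 91.4 * 0.37^2
I = 91.4 * 0.1369 = 12.5127 kg*m^2

12.5127 kg*m^2


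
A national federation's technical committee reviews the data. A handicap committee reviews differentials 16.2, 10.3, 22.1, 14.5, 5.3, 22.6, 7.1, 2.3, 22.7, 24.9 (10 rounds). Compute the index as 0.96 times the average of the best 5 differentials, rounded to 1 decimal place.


All differentials: 16.2, 10.3, 22.1, 14.5, 5.3, 22.6, 7.1, 2.3, 22.7, 24.9
Sorted: 2.3, 5.3, 7.1, 10.3, 14.5, 16.2, 22.1, 22.6, 22.7, 24.9
Best 5: 2.3, 5.3, 7.1, 10.3, 14.5
Average of best = 39.5 / 5 = 7.9
Raw index = 7.9 * 0.96 = 7.584
Handicap index = round(7.584, 1) = 7.6

7.6


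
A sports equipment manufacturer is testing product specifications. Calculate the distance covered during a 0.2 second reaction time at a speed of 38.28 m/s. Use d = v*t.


d = v * t
d = 38.28 * 0.2
d = 7.656 m

7.656 m


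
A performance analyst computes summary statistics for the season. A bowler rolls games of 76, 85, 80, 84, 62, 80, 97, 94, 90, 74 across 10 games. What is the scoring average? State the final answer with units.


Average = sum / n
Sum = 822
Average = 822 / 10 = 82.2

82.2


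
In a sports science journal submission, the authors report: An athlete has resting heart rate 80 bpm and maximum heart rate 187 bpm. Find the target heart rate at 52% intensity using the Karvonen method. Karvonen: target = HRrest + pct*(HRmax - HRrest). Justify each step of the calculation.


Target = HRrest + pct*(HRmax - HRrest)
Heart rate reserve = HRmax - HRrest = 187 - 80 = 107 bpm
Fraction = 52% = 0.52
Target = 80 + 0.52 * 107
Target = 80 + 55.64 = 135.64 bpm

135.64 bpm


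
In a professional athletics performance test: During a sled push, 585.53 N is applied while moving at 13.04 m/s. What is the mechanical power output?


P = F * v
P = 585.53 * 13.04
P = 7635.3112 W

7635.3112 W


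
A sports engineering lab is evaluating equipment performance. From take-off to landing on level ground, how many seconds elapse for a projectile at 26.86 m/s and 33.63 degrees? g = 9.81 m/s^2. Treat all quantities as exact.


T = 2*v*sin(theta)/g
sin(theta) = sin(33.63 deg) = 0.5538
T = 2*26.86*0.5538 / 9.81
T = 29.7516 / 9.81 = 3.0328 s

3.0328 s


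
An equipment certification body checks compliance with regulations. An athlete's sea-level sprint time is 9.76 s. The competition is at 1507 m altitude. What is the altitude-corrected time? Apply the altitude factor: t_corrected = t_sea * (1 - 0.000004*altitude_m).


Correction factor = 1 - 0.000004 * 1507 = 0.993972
t_corrected = t_sea * factor = 9.76 * 0.993972
t_corrected = 9.7012 s

9.7012 s


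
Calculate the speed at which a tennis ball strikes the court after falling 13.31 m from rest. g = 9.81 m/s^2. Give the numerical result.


v = sqrt(2 * g * h)
v = sqrt(2 * 9.81 * 13.31)
v = sqrt(261.1422) = 16.1599 m/s

16.1599 m/s


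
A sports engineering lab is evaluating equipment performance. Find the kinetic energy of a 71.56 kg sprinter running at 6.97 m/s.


KE = 0.5 * m * v^2
KE = 0.5 * 71.56 * 6.97^2
KE = 0.5 * 71.56 * 48.5809 = 1738.2246 J

1738.2246 J


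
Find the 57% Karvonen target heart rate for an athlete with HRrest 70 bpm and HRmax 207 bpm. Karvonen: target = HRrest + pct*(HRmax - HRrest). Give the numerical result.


Target = HRrest + pct*(HRmax - HRrest)
Heart rate reserve = HRmax - HRrest = 207 - 70 = 137 bpm
Fraction = 57% = 0.57
Target = 70 + 0.57 * 137
Target = 70 + 78.09 = 148.09 bpm

148.09 bpm


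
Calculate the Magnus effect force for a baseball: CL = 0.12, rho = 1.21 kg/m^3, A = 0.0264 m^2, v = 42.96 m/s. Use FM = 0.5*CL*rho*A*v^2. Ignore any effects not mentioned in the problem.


FM = 0.5 * CL * rho * A * v^2
FM = 0.5 * 0.12 * 1.21 * 0.0264 * 42.96^2
v^2 = 1845.5616
FM = 0.5 * 0.12 * 1.21 * 0.0264 * 1845.5616 = 3.5373 N

3.5373 N


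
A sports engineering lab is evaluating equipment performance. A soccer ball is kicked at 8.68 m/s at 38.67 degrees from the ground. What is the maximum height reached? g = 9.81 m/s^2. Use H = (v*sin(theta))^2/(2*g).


H = (v*sin(theta))^2 / (2*g)
vy = v*sin(theta) = 8.68 * sin(38.67 deg) = 5.4236 m/s
H = vy^2 / (2*g) = 29.415 / (2*9.81)
H = 29.415 / 19.62 = 1.4992 m

1.4992 m


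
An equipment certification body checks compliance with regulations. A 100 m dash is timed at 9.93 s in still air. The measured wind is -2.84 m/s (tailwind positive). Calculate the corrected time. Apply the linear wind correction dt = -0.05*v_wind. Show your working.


dt = -0.05 * v_wind = -0.05 * -2.84 = 0.142 s
t_corrected = t_still + dt = 9.93 + (0.142)
t_corrected = 10.072 s

10.072 s


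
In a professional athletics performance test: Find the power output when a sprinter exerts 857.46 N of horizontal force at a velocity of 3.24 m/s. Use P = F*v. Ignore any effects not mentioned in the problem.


P = F * v
P = 857.46 * 3.24
P = 2778.1704 W

2778.1704 W


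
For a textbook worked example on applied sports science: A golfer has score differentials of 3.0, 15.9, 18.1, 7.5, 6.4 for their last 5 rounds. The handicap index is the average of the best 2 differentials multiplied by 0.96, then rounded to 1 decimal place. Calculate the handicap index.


All differentials: 3.0, 15.9, 18.1, 7.5, 6.4
Sorted: 3.0, 6.4, 7.5, 15.9, 18.1
Best 2: 3.0, 6.4
Average of best = 9.4 / 2 = 4.7
Raw index = 4.7 * 0.96 = 4.512
Handicap index = round(4.512, 1) = 4.5

4.5


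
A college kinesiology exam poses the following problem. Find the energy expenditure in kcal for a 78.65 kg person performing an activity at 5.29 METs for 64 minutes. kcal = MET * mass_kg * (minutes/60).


kcal = MET * mass * time_hr
Convert time: 64 min = 1.0667 hr
kcal = 5.29 * 78.65 * 1.0667
kcal = 443.7957 kcal

443.7957 kcal


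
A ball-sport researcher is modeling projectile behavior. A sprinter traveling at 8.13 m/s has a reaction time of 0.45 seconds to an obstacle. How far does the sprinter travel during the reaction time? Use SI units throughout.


d = v * t
d = 8.13 * 0.45
d = 3.6585 m

3.6585 m


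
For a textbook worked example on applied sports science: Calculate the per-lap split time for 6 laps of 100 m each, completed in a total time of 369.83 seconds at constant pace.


Split time = total_time / n_laps = 369.83 / 6
Split time = 61.6383 s per lap

61.6383 s


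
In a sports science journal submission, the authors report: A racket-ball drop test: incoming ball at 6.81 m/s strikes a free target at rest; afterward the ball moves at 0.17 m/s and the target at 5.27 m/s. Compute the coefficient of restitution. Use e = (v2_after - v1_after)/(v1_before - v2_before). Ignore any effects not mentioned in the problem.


e = (v2_after - v1_after) / (v1_before - v2_before)
Numerator = 5.27 - 0.17 = 5.1
Denominator = 6.81 - 0 = 6.81
e = 5.1 / 6.81 = 0.7489

0.7489


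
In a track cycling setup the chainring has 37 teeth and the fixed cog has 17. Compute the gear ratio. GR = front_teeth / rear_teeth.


GR = front_teeth / rear_teeth
GR = 37 / 17
GR = 2.1765

2.1765


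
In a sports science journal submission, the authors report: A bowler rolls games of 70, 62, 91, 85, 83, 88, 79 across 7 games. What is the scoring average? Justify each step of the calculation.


Average = sum / n
Sum = 558
Average = 558 / 7 = 79.7143

79.7143


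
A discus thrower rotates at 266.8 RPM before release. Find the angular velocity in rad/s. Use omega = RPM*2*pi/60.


omega = RPM * 2 * pi / 60
omega = 266.8 * 2 * 3.14159 / 60
omega = 1676.3538 / 60 = 27.9392 rad/s

27.9392 rad/s


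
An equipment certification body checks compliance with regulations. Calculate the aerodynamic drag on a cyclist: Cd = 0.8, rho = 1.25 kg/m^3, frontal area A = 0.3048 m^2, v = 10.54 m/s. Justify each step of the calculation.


Fd = 0.5 * Cd * rho * A * v^2
Fd = 0.5 * 0.8 * 1.25 * 0.3048 * 10.54^2
v^2 = 111.0916
Fd = 0.5 * 0.8 * 1.25 * 0.3048 * 111.0916 = 16.9304 N

16.9304 N


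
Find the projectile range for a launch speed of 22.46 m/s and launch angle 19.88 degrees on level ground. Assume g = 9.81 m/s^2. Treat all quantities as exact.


R = v^2 * sin(2*theta) / g
Convert angle to radians: theta = 19.88 deg = 0.347 rad
sin(2*theta) = sin(0.6939) = 0.6396
R = 22.46^2 * 0.6396 / 9.81
R = 504.4516 * 0.6396 / 9.81 = 32.8882 m

32.8882 m


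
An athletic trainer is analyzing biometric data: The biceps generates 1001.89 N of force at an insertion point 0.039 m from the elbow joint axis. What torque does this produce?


tau = F * d
tau = 1001.89 * 0.039
tau = 39.0737 N*m

39.0737 N*m


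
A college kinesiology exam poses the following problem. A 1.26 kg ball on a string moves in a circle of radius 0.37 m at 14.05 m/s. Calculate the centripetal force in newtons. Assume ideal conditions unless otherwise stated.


Fc = m * v^2 / r
v^2 = 14.05^2 = 197.4025
Fc = 1.26 * 197.4025 / 0.37
Fc = 248.7272 / 0.37 = 672.2355 N

672.2355 N


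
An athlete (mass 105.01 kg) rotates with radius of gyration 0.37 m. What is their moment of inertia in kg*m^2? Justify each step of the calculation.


I = m * k^2
I = 105.01 * 0.37^2
I = 105.01 * 0.1369 = 14.3759 kg*m^2

14.3759 kg*m^2


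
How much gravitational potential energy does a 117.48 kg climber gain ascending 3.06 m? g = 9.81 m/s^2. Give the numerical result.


PE = m * g * h
PE = 117.48 * 9.81 * 3.06
PE = 1152.4788 * 3.06 = 3526.5851 J

3526.5851 J


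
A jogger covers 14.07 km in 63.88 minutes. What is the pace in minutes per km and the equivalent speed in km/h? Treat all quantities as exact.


Pace = time / distance = 63.88 min / 14.07 km = 4.5402 min/km
Speed = distance / time_in_hours = 14.07 / 1.0647 hr
Speed = 13.2154 km/h

4.5402 min/km, 13.2154 km/h


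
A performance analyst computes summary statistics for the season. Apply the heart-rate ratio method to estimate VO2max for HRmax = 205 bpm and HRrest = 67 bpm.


VO2max = 15.3 * HRmax / HRrest
VO2max = 15.3 * 205 / 67
VO2max = 3136.5 / 67 = 46.8134 mL/kg/min

46.8134 mL/kg/min


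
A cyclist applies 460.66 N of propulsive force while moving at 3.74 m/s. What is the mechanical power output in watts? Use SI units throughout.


P = F * v
P = 460.66 * 3.74
P = 1722.8684 W

1722.8684 W


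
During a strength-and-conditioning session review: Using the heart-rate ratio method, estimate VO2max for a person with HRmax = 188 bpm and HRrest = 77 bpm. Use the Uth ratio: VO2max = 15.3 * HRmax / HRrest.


VO2max = 15.3 * HRmax / HRrest
VO2max = 15.3 * 188 / 77
VO2max = 2876.4 / 77 = 37.3558 mL/kg/min

37.3558 mL/kg/min


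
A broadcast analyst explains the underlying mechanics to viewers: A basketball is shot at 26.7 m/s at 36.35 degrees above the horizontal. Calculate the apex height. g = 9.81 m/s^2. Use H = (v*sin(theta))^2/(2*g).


H = (v*sin(theta))^2 / (2*g)
vy = v*sin(theta) = 26.7 * sin(36.35 deg) = 15.8255 m/s
H = vy^2 / (2*g) = 250.4472 / (2*9.81)
H = 250.4472 / 19.62 = 12.7649 m

12.7649 m


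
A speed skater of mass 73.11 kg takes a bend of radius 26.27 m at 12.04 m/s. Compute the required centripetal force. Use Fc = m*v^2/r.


Fc = m * v^2 / r
v^2 = 12.04^2 = 144.9616
Fc = 73.11 * 144.9616 / 26.27
Fc = 10598.1426 / 26.27 = 403.4314 N

403.4314 N


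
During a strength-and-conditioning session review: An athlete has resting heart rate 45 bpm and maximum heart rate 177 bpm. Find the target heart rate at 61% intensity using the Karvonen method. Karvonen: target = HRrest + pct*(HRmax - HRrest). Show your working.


Target = HRrest + pct*(HRmax - HRrest)
Heart rate reserve = HRmax - HRrest = 177 - 45 = 132 bpm
Fraction = 61% = 0.61
Target = 45 + 0.61 * 132
Target = 45 + 80.52 = 125.52 bpm

125.52 bpm


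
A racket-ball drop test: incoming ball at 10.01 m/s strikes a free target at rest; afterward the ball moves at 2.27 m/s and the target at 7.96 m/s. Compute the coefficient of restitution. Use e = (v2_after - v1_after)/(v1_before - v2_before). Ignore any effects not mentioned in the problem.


e = (v2_after - v1_after) / (v1_before - v2_before)
Numerator = 7.96 - 2.27 = 5.69
Denominator = 10.01 - 0 = 10.01
e = 5.69 / 10.01 = 0.5684

0.5684


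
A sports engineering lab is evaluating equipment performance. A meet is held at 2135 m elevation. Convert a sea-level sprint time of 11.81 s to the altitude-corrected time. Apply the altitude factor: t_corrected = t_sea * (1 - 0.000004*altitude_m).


Correction factor = 1 - 0.000004 * 2135 = 0.99146
t_corrected = t_sea * factor = 11.81 * 0.99146
t_corrected = 11.7091 s

11.7091 s


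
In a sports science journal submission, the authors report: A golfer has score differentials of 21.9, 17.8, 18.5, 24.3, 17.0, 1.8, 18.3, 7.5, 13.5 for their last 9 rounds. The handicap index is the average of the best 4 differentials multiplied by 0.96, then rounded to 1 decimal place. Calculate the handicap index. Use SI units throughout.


All differentials: 21.9, 17.8, 18.5, 24.3, 17.0, 1.8, 18.3, 7.5, 13.5
Sorted: 1.8, 7.5, 13.5, 17.0, 17.8, 18.3, 18.5, 21.9, 24.3
Best 4: 1.8, 7.5, 13.5, 17.0
Average of best = 39.8 / 4 = 9.95
Raw index = 9.95 * 0.96 = 9.552
Handicap index = round(9.552, 1) = 9.6

9.6


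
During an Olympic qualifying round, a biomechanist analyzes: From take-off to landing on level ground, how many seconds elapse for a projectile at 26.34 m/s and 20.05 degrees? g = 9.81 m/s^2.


T = 2*v*sin(theta)/g
sin(theta) = sin(20.05 deg) = 0.3428
T = 2*26.34*0.3428 / 9.81
T = 18.0608 / 9.81 = 1.8411 s

1.8411 s


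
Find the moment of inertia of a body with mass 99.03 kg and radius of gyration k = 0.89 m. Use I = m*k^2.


I = m * k^2
I = 99.03 * 0.89^2
I = 99.03 * 0.7921 = 78.4417 kg*m^2

78.4417 kg*m^2


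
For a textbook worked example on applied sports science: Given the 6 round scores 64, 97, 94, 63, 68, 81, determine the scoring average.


Average = sum / n
Sum = 467
Average = 467 / 6 = 77.8333

77.8333


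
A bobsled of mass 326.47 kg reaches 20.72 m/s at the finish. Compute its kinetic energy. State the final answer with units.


KE = 0.5 * m * v^2
KE = 0.5 * 326.47 * 20.72^2
KE = 0.5 * 326.47 * 429.3184 = 70079.789 J

70079.789 J


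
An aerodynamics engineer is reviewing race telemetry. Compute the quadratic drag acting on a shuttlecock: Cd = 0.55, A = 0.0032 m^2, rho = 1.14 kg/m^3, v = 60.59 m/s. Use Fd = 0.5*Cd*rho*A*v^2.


Fd = 0.5 * Cd * rho * A * v^2
Fd = 0.5 * 0.55 * 1.14 * 0.0032 * 60.59^2
v^2 = 3671.1481
Fd = 0.5 * 0.55 * 1.14 * 0.0032 * 3671.1481 = 3.6829 N

3.6829 N


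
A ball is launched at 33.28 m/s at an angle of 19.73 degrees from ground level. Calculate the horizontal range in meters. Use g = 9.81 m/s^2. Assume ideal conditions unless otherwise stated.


R = v^2 * sin(2*theta) / g
Convert angle to radians: theta = 19.73 deg = 0.3444 rad
sin(2*theta) = sin(0.6887) = 0.6355
R = 33.28^2 * 0.6355 / 9.81
R = 1107.5584 * 0.6355 / 9.81 = 71.753 m

71.753 m


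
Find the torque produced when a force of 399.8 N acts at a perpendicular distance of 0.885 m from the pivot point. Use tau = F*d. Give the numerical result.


tau = F * d
tau = 399.8 * 0.885
tau = 353.823 N*m

353.823 N*m


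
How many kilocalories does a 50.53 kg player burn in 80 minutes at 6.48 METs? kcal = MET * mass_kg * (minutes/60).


kcal = MET * mass * time_hr
Convert time: 80 min = 1.3333 hr
kcal = 6.48 * 50.53 * 1.3333
kcal = 436.5792 kcal

436.5792 kcal


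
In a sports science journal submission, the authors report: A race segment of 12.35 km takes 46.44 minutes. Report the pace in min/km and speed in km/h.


Pace = time / distance = 46.44 min / 12.35 km = 3.7603 min/km
Speed = distance / time_in_hours = 12.35 / 0.774 hr
Speed = 15.9561 km/h

3.7603 min/km, 15.9561 km/h


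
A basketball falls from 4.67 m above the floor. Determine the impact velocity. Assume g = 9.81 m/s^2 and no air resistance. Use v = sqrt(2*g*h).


v = sqrt(2 * g * h)
v = sqrt(2 * 9.81 * 4.67)
v = sqrt(91.6254) = 9.5721 m/s

9.5721 m/s


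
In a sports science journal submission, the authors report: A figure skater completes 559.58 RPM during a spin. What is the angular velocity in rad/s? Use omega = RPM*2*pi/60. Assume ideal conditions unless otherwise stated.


omega = RPM * 2 * pi / 60
omega = 559.58 * 2 * 3.14159 / 60
omega = 3515.9448 / 60 = 58.5991 rad/s

58.5991 rad/s


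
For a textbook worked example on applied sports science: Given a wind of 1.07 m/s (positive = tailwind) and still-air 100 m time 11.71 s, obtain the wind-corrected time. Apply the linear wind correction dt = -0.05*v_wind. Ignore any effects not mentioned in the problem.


dt = -0.05 * v_wind = -0.05 * 1.07 = -0.0535 s
t_corrected = t_still + dt = 11.71 + (-0.0535)
t_corrected = 11.6565 s

11.6565 s


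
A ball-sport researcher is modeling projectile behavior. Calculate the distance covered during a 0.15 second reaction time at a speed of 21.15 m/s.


d = v * t
d = 21.15 * 0.15
d = 3.1725 m

3.1725 m


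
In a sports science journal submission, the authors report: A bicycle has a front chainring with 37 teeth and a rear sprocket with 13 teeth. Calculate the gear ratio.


GR = front_teeth / rear_teeth
GR = 37 / 13
GR = 2.8462

2.8462


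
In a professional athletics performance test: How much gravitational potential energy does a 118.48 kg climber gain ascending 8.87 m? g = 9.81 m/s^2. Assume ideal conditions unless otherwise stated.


PE = m * g * h
PE = 118.48 * 9.81 * 8.87
PE = 1162.2888 * 8.87 = 10309.5017 J

10309.5017 J


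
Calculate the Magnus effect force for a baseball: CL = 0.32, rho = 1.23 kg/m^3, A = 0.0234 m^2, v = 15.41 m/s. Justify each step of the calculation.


FM = 0.5 * CL * rho * A * v^2
FM = 0.5 * 0.32 * 1.23 * 0.0234 * 15.41^2
v^2 = 237.4681
FM = 0.5 * 0.32 * 1.23 * 0.0234 * 237.4681 = 1.0936 N

1.0936 N


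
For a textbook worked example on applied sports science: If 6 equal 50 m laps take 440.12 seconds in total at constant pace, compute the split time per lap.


Split time = total_time / n_laps = 440.12 / 6
Split time = 73.3533 s per lap

73.3533 s


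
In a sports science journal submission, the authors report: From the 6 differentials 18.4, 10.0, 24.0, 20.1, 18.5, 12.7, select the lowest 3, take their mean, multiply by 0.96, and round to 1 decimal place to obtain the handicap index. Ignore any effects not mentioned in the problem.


All differentials: 18.4, 10.0, 24.0, 20.1, 18.5, 12.7
Sorted: 10.0, 12.7, 18.4, 18.5, 20.1, 24.0
Best 3: 10.0, 12.7, 18.4
Average of best = 41.1 / 3 = 13.7
Raw index = 13.7 * 0.96 = 13.152
Handicap index = round(13.152, 1) = 13.2

13.2


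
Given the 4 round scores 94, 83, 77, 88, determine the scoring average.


Average = sum / n
Sum = 342
Average = 342 / 4 = 85.5

85.5


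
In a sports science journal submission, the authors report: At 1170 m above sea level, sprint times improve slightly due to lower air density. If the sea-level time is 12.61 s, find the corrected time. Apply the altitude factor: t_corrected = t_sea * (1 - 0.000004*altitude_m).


Correction factor = 1 - 0.000004 * 1170 = 0.99532
t_corrected = t_sea * factor = 12.61 * 0.99532
t_corrected = 12.551 s

12.551 s


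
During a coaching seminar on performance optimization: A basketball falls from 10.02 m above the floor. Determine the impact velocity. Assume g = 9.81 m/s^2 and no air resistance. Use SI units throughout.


v = sqrt(2 * g * h)
v = sqrt(2 * 9.81 * 10.02)
v = sqrt(196.5924) = 14.0211 m/s

14.0211 m/s


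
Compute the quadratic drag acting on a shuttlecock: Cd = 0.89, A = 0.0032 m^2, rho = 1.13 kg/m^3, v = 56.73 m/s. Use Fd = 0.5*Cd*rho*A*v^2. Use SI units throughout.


Fd = 0.5 * Cd * rho * A * v^2
Fd = 0.5 * 0.89 * 1.13 * 0.0032 * 56.73^2
v^2 = 3218.2929
Fd = 0.5 * 0.89 * 1.13 * 0.0032 * 3218.2929 = 5.1786 N

5.1786 N


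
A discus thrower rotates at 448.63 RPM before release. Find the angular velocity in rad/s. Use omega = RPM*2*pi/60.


omega = RPM * 2 * pi / 60
omega = 448.63 * 2 * 3.14159 / 60
omega = 2818.8254 / 60 = 46.9804 rad/s

46.9804 rad/s


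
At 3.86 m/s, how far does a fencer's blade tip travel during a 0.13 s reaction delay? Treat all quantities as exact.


d = v * t
d = 3.86 * 0.13
d = 0.5018 m

0.5018 m


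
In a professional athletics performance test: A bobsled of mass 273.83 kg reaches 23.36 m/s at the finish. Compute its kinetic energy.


KE = 0.5 * m * v^2
KE = 0.5 * 273.83 * 23.36^2
KE = 0.5 * 273.83 * 545.6896 = 74713.0916 J

74713.0916 J


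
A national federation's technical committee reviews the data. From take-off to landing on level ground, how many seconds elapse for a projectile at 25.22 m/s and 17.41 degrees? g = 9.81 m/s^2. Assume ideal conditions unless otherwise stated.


T = 2*v*sin(theta)/g
sin(theta) = sin(17.41 deg) = 0.2992
T = 2*25.22*0.2992 / 9.81
T = 15.092 / 9.81 = 1.5384 s

1.5384 s


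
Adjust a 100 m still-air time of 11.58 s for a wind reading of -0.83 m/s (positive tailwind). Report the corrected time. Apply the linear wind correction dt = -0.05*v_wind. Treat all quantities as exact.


dt = -0.05 * v_wind = -0.05 * -0.83 = 0.0415 s
t_corrected = t_still + dt = 11.58 + (0.0415)
t_corrected = 11.6215 s

11.6215 s


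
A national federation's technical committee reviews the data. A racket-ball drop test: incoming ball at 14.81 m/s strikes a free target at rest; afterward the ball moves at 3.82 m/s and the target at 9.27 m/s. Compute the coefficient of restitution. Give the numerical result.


e = (v2_after - v1_after) / (v1_before - v2_before)
Numerator = 9.27 - 3.82 = 5.45
Denominator = 14.81 - 0 = 14.81
e = 5.45 / 14.81 = 0.368

0.368


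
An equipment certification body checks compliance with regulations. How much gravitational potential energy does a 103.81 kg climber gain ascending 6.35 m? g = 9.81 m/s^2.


PE = m * g * h
PE = 103.81 * 9.81 * 6.35
PE = 1018.3761 * 6.35 = 6466.6882 J

6466.6882 J


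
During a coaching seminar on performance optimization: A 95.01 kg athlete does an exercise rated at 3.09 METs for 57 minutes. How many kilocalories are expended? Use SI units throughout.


kcal = MET * mass * time_hr
Convert time: 57 min = 0.95 hr
kcal = 3.09 * 95.01 * 0.95
kcal = 278.9019 kcal

278.9019 kcal


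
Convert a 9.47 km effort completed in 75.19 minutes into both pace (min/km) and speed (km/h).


Pace = time / distance = 75.19 min / 9.47 km = 7.9398 min/km
Speed = distance / time_in_hours = 9.47 / 1.2532 hr
Speed = 7.5569 km/h

7.9398 min/km, 7.5569 km/h


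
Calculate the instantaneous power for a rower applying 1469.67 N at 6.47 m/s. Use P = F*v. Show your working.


P = F * v
P = 1469.67 * 6.47
P = 9508.7649 W

9508.7649 W


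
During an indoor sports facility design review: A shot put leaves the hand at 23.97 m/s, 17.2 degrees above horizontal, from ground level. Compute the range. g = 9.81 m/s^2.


R = v^2 * sin(2*theta) / g
Convert angle to radians: theta = 17.2 deg = 0.3002 rad
sin(2*theta) = sin(0.6004) = 0.565
R = 23.97^2 * 0.565 / 9.81
R = 574.5609 * 0.565 / 9.81 = 33.0895 m

33.0895 m


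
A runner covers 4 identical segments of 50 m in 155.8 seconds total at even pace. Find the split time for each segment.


Split time = total_time / n_laps = 155.8 / 4
Split time = 38.95 s per lap

38.95 s


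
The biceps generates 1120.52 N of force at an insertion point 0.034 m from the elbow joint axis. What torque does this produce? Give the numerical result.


tau = F * d
tau = 1120.52 * 0.034
tau = 38.0977 N*m

38.0977 N*m


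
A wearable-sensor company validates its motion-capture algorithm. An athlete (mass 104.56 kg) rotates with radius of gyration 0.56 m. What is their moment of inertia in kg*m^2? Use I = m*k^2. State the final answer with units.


I = m * k^2
I = 104.56 * 0.56^2
I = 104.56 * 0.3136 = 32.79 kg*m^2

32.79 kg*m^2


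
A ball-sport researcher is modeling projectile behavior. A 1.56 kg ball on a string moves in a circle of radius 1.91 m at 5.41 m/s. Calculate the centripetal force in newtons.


Fc = m * v^2 / r
v^2 = 5.41^2 = 29.2681
Fc = 1.56 * 29.2681 / 1.91
Fc = 45.6582 / 1.91 = 23.9048 N

23.9048 N


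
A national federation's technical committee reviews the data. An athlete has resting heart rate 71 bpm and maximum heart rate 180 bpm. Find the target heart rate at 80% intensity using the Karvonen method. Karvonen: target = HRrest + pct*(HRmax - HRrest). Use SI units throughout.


Target = HRrest + pct*(HRmax - HRrest)
Heart rate reserve = HRmax - HRrest = 180 - 71 = 109 bpm
Fraction = 80% = 0.8
Target = 71 + 0.8 * 109
Target = 71 + 87.2 = 158.2 bpm

158.2 bpm


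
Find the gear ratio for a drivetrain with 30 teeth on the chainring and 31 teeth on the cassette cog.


GR = front_teeth / rear_teeth
GR = 30 / 31
GR = 0.9677

0.9677


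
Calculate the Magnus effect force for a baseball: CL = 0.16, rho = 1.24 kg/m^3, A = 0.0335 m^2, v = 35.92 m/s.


FM = 0.5 * CL * rho * A * v^2
FM = 0.5 * 0.16 * 1.24 * 0.0335 * 35.92^2
v^2 = 1290.2464
FM = 0.5 * 0.16 * 1.24 * 0.0335 * 1290.2464 = 4.2877 N

4.2877 N


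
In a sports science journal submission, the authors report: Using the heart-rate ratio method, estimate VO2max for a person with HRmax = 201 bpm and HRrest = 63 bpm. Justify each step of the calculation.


VO2max = 15.3 * HRmax / HRrest
VO2max = 15.3 * 201 / 63
VO2max = 3075.3 / 63 = 48.8143 mL/kg/min

48.8143 mL/kg/min


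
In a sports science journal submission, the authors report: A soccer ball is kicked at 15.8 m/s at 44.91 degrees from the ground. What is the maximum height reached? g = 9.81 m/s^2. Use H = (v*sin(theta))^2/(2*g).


H = (v*sin(theta))^2 / (2*g)
vy = v*sin(theta) = 15.8 * sin(44.91 deg) = 11.1547 m/s
H = vy^2 / (2*g) = 124.4279 / (2*9.81)
H = 124.4279 / 19.62 = 6.3419 m

6.3419 m


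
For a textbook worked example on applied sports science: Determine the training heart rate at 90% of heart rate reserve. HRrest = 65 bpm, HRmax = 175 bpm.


Target = HRrest + pct*(HRmax - HRrest)
Heart rate reserve = HRmax - HRrest = 175 - 65 = 110 bpm
Fraction = 90% = 0.9
Target = 65 + 0.9 * 110
Target = 65 + 99 = 164 bpm

164 bpm


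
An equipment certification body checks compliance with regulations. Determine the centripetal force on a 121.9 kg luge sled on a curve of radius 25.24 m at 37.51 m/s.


Fc = m * v^2 / r
v^2 = 37.51^2 = 1407.0001
Fc = 121.9 * 1407.0001 / 25.24
Fc = 171513.3122 / 25.24 = 6795.2976 N

6795.2976 N


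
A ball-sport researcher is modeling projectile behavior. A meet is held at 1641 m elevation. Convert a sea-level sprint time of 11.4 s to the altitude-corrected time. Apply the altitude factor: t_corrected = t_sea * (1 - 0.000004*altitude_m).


Correction factor = 1 - 0.000004 * 1641 = 0.993436
t_corrected = t_sea * factor = 11.4 * 0.993436
t_corrected = 11.3252 s

11.3252 s


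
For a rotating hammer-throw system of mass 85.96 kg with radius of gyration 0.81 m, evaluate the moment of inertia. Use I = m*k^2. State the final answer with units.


I = m * k^2
I = 85.96 * 0.81^2
I = 85.96 * 0.6561 = 56.3984 kg*m^2

56.3984 kg*m^2


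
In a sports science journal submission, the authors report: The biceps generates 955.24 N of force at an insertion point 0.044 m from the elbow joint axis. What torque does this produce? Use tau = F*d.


tau = F * d
tau = 955.24 * 0.044
tau = 42.0306 N*m

42.0306 N*m


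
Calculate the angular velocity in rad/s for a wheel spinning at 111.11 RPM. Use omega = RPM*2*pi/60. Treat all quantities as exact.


omega = RPM * 2 * pi / 60
omega = 111.11 * 2 * 3.14159 / 60
omega = 698.1247 / 60 = 11.6354 rad/s

11.6354 rad/s


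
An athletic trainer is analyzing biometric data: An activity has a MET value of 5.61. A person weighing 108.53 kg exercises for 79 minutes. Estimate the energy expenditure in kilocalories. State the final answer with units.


kcal = MET * mass * time_hr
Convert time: 79 min = 1.3167 hr
kcal = 5.61 * 108.53 * 1.3167
kcal = 801.6568 kcal

801.6568 kcal


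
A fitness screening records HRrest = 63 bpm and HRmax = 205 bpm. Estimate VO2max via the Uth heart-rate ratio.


VO2max = 15.3 * HRmax / HRrest
VO2max = 15.3 * 205 / 63
VO2max = 3136.5 / 63 = 49.7857 mL/kg/min

49.7857 mL/kg/min


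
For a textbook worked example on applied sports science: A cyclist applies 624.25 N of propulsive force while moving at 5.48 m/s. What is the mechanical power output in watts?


P = F * v
P = 624.25 * 5.48
P = 3420.89 W

3420.89 W


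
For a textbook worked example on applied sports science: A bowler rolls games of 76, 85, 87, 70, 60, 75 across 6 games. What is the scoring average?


Average = sum / n
Sum = 453
Average = 453 / 6 = 75.5

75.5


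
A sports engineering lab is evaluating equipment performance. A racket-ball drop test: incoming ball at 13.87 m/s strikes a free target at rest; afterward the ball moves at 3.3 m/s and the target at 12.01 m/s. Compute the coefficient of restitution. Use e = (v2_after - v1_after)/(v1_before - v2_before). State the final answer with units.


e = (v2_after - v1_after) / (v1_before - v2_before)
Numerator = 12.01 - 3.3 = 8.71
Denominator = 13.87 - 0 = 13.87
e = 8.71 / 13.87 = 0.628

0.628


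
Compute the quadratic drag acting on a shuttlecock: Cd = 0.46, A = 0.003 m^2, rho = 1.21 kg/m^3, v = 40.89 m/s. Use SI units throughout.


Fd = 0.5 * Cd * rho * A * v^2
Fd = 0.5 * 0.46 * 1.21 * 0.003 * 40.89^2
v^2 = 1671.9921
Fd = 0.5 * 0.46 * 1.21 * 0.003 * 1671.9921 = 1.3959 N

1.3959 N


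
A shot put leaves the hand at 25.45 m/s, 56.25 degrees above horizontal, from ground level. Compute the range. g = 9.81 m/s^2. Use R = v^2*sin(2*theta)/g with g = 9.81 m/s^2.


R = v^2 * sin(2*theta) / g
Convert angle to radians: theta = 56.25 deg = 0.9817 rad
sin(2*theta) = sin(1.9635) = 0.9239
R = 25.45^2 * 0.9239 / 9.81
R = 647.7025 * 0.9239 / 9.81 = 60.9989 m

60.9989 m


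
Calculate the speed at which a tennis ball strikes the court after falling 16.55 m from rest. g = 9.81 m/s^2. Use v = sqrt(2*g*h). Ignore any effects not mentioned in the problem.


v = sqrt(2 * g * h)
v = sqrt(2 * 9.81 * 16.55)
v = sqrt(324.711) = 18.0197 m/s

18.0197 m/s


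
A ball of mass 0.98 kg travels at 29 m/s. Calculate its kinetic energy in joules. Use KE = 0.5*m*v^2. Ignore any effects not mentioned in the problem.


KE = 0.5 * m * v^2
KE = 0.5 * 0.98 * 29^2
KE = 0.5 * 0.98 * 841 = 412.09 J

412.09 J


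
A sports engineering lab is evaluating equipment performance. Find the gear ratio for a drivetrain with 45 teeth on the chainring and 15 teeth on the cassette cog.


GR = front_teeth / rear_teeth
GR = 45 / 15
GR = 3

3


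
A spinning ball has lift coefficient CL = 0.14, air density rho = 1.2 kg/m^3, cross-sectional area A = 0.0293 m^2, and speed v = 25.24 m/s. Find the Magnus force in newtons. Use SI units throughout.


FM = 0.5 * CL * rho * A * v^2
FM = 0.5 * 0.14 * 1.2 * 0.0293 * 25.24^2
v^2 = 637.0576
FM = 0.5 * 0.14 * 1.2 * 0.0293 * 637.0576 = 1.5679 N

1.5679 N


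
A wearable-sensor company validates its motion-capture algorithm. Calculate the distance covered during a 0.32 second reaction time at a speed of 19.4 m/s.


d = v * t
d = 19.4 * 0.32
d = 6.208 m

6.208 m


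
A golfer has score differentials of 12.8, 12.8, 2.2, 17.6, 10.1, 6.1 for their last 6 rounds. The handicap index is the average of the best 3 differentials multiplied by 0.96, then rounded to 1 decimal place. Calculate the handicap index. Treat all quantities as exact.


All differentials: 12.8, 12.8, 2.2, 17.6, 10.1, 6.1
Sorted: 2.2, 6.1, 10.1, 12.8, 12.8, 17.6
Best 3: 2.2, 6.1, 10.1
Average of best = 18.4 / 3 = 6.1333
Raw index = 6.1333 * 0.96 = 5.888
Handicap index = round(5.888, 1) = 5.9

5.9


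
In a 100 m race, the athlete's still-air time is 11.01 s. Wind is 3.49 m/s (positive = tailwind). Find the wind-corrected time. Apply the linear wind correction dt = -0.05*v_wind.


dt = -0.05 * v_wind = -0.05 * 3.49 = -0.1745 s
t_corrected = t_still + dt = 11.01 + (-0.1745)
t_corrected = 10.8355 s

10.8355 s


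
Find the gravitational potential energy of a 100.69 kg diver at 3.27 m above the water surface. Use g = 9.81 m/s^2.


PE = m * g * h
PE = 100.69 * 9.81 * 3.27
PE = 987.7689 * 3.27 = 3230.0043 J

3230.0043 J


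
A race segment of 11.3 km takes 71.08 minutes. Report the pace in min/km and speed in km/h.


Pace = time / distance = 71.08 min / 11.3 km = 6.2903 min/km
Speed = distance / time_in_hours = 11.3 / 1.1847 hr
Speed = 9.5385 km/h

6.2903 min/km, 9.5385 km/h


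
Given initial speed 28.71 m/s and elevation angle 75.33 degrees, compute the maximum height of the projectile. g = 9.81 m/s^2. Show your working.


H = (v*sin(theta))^2 / (2*g)
vy = v*sin(theta) = 28.71 * sin(75.33 deg) = 27.7741 m/s
H = vy^2 / (2*g) = 771.3989 / (2*9.81)
H = 771.3989 / 19.62 = 39.317 m

39.317 m


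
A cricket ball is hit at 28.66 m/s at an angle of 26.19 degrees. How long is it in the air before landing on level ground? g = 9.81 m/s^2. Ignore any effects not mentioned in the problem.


T = 2*v*sin(theta)/g
sin(theta) = sin(26.19 deg) = 0.4413
T = 2*28.66*0.4413 / 9.81
T = 25.2981 / 9.81 = 2.5788 s

2.5788 s


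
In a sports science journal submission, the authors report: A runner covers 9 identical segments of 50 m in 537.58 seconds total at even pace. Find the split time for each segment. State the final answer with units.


Split time = total_time / n_laps = 537.58 / 9
Split time = 59.7311 s per lap

59.7311 s


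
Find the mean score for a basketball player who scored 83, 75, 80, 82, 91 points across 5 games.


Average = sum / n
Sum = 411
Average = 411 / 5 = 82.2

82.2


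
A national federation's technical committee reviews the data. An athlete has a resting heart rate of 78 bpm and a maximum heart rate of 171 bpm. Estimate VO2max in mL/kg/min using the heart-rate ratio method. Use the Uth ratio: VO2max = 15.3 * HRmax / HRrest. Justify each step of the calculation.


VO2max = 15.3 * HRmax / HRrest
VO2max = 15.3 * 171 / 78
VO2max = 2616.3 / 78 = 33.5423 mL/kg/min

33.5423 mL/kg/min


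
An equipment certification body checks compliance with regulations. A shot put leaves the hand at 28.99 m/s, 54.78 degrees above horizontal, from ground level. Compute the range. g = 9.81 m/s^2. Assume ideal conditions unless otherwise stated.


R = v^2 * sin(2*theta) / g
Convert angle to radians: theta = 54.78 deg = 0.9561 rad
sin(2*theta) = sin(1.9122) = 0.9423
R = 28.99^2 * 0.9423 / 9.81
R = 840.4201 * 0.9423 / 9.81 = 80.7259 m

80.7259 m
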